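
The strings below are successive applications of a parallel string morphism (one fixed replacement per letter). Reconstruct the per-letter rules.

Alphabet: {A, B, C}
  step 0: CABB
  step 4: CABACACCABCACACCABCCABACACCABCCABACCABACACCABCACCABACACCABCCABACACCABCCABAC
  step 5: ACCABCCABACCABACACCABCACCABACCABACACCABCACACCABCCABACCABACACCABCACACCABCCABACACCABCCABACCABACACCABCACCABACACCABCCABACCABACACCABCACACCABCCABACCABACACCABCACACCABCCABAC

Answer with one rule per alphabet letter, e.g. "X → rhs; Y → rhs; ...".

  step 4 ⇒ step 5: CABACACCABCACACCABCCABACACCABCCABACCABACACCABCACCABACACCABCCABACACCABCCABAC ⇒ AC·CAB·C·CAB·AC·CAB·AC·AC·CAB·C·AC·CAB·AC·CAB·AC·AC·CAB·C·AC·AC·CAB·C·CAB·AC·CAB·AC·AC·CAB·C·AC·AC·CAB·C·CAB·AC·AC·CAB·C·CAB·AC·CAB·AC·AC·CAB·C·AC·CAB·AC·AC·CAB·C·CAB·AC·CAB·AC·AC·CAB·C·AC·AC·CAB·C·CAB·AC·CAB·AC·AC·CAB·C·AC·AC·CAB·C·CAB·AC
    A ↦ CAB
    B ↦ C
    C ↦ AC

A->CAB, B->C, C->AC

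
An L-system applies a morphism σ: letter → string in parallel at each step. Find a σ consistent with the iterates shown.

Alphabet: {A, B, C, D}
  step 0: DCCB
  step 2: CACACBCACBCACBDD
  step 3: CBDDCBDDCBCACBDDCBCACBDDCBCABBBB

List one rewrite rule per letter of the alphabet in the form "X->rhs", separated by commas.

  step 2 ⇒ step 3: CACACBCACBCACBDD ⇒ CB·DD·CB·DD·CB·CA·CB·DD·CB·CA·CB·DD·CB·CA·BB·BB
    A ↦ DD
    B ↦ CA
    C ↦ CB
    D ↦ BB

A->DD, B->CA, C->CB, D->BB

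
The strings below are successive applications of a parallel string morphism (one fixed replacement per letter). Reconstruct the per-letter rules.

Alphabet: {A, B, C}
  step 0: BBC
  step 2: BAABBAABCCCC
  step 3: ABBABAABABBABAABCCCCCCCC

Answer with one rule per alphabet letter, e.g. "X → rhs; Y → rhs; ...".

  step 2 ⇒ step 3: BAABBAABCCCC ⇒ AB·BA·BA·AB·AB·BA·BA·AB·CC·CC·CC·CC
    A ↦ BA
    B ↦ AB
    C ↦ CC

A->BA, B->AB, C->CC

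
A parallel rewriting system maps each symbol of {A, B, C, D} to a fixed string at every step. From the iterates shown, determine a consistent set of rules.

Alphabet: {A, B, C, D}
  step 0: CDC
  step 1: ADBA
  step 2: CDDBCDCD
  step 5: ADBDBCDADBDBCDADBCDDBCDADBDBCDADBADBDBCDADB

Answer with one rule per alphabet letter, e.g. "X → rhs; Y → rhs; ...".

A->CD, B->CD, C->A, D->DB

  step 1 ⇒ step 2: ADBA ⇒ CD·DB·CD·CD
    A ↦ CD
    B ↦ CD
    D ↦ DB
  step 0 ⇒ step 1: CDC ⇒ A·DB·A
    C ↦ A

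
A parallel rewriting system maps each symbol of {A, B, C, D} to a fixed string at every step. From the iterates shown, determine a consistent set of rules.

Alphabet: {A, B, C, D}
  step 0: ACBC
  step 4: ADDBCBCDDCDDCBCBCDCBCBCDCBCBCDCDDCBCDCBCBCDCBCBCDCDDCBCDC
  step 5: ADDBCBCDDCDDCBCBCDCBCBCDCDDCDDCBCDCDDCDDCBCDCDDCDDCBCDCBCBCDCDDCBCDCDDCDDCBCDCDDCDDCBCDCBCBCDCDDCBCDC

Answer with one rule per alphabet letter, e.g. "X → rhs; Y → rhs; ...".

A->ADD, B->D, C->DC, D->BC

  step 4 ⇒ step 5: ADDBCBCDDCDDCBCBCDCBCBCDCBCBCDCDDCBCDCBCBCDCBCBCDCDDCBCDC ⇒ ADD·BC·BC·D·DC·D·DC·BC·BC·DC·BC·BC·DC·D·DC·D·DC·BC·DC·D·DC·D·DC·BC·DC·D·DC·D·DC·BC·DC·BC·BC·DC·D·DC·BC·DC·D·DC·D·DC·BC·DC·D·DC·D·DC·BC·DC·BC·BC·DC·D·DC·BC·DC
    A ↦ ADD
    B ↦ D
    C ↦ DC
    D ↦ BC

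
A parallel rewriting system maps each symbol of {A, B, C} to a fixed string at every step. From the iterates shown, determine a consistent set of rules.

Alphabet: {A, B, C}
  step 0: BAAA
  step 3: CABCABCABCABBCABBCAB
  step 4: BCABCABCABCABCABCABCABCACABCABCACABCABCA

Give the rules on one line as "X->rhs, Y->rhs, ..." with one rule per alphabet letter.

  step 3 ⇒ step 4: CABCABCABCABBCABBCAB ⇒ BCA·B·CA·BCA·B·CA·BCA·B·CA·BCA·B·CA·CA·BCA·B·CA·CA·BCA·B·CA
    A ↦ B
    B ↦ CA
    C ↦ BCA

A->B, B->CA, C->BCA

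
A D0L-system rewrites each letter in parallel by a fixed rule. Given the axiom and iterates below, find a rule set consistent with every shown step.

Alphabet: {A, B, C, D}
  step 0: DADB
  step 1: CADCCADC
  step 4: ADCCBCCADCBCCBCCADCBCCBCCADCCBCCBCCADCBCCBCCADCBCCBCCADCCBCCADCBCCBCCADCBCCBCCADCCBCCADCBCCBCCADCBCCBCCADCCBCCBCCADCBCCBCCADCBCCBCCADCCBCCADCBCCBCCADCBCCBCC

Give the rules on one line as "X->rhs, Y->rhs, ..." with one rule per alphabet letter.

A->ADC, B->ADC, C->BCC, D->C

  step 0 ⇒ step 1: DADB ⇒ C·ADC·C·ADC
    A ↦ ADC
    B ↦ ADC
    D ↦ C
    C ↦ BCC  (constrained at step 1)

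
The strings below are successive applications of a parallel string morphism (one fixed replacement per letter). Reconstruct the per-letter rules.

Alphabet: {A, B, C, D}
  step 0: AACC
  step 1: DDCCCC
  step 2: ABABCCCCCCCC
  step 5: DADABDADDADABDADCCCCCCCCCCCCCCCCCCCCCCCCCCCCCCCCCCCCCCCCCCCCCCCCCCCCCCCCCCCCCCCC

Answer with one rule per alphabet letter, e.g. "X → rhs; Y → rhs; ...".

A->D, B->AD, C->CC, D->AB

  step 1 ⇒ step 2: DDCCCC ⇒ AB·AB·CC·CC·CC·CC
    C ↦ CC
    D ↦ AB
  step 0 ⇒ step 1: AACC ⇒ D·D·CC·CC
    A ↦ D
    B ↦ AD  (constrained at step 2)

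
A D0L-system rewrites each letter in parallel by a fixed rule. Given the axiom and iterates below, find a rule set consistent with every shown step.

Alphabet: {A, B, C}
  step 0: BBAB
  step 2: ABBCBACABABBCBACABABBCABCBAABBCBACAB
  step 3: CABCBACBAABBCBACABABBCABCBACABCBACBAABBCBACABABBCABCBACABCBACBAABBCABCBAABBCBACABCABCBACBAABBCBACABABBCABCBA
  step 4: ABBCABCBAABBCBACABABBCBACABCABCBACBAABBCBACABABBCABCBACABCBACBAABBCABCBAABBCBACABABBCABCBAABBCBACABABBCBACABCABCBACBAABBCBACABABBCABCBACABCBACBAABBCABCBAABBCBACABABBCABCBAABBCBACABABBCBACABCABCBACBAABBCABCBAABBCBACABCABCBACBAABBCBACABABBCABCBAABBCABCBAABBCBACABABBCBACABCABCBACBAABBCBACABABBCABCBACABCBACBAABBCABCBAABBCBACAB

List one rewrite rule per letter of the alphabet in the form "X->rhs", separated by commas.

  step 3 ⇒ step 4: CABCBACBAABBCBACABABBCABCBACABCBACBAABBCBACABABBCABCBACABCBACBAABBCABCBAABBCBACABCABCBACBAABBCBACABABBCABCBA ⇒ ABB·CAB·CBA·ABB·CBA·CAB·ABB·CBA·CAB·CAB·CBA·CBA·ABB·CBA·CAB·ABB·CAB·CBA·CAB·CBA·CBA·ABB·CAB·CBA·ABB·CBA·CAB·ABB·CAB·CBA·ABB·CBA·CAB·ABB·CBA·CAB·CAB·CBA·CBA·ABB·CBA·CAB·ABB·CAB·CBA·CAB·CBA·CBA·ABB·CAB·CBA·ABB·CBA·CAB·ABB·CAB·CBA·ABB·CBA·CAB·ABB·CBA·CAB·CAB·CBA·CBA·ABB·CAB·CBA·ABB·CBA·CAB·CAB·CBA·CBA·ABB·CBA·CAB·ABB·CAB·CBA·ABB·CAB·CBA·ABB·CBA·CAB·ABB·CBA·CAB·CAB·CBA·CBA·ABB·CBA·CAB·ABB·CAB·CBA·CAB·CBA·CBA·ABB·CAB·CBA·ABB·CBA·CAB
    A ↦ CAB
    B ↦ CBA
    C ↦ ABB

A->CAB, B->CBA, C->ABB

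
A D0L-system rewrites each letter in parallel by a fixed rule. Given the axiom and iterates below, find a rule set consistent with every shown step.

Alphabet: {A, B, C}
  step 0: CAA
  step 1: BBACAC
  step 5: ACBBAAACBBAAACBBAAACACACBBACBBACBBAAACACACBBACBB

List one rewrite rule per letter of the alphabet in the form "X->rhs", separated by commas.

  step 0 ⇒ step 1: CAA ⇒ BB·AC·AC
    A ↦ AC
    C ↦ BB
    B ↦ A  (constrained at step 1)

A->AC, B->A, C->BB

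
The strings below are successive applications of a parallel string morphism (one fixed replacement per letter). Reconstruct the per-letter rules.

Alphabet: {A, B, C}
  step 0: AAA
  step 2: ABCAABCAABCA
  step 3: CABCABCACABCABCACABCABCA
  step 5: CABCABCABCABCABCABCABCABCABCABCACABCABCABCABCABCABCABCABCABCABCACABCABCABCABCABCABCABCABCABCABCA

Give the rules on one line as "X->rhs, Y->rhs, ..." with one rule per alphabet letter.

  step 2 ⇒ step 3: ABCAABCAABCA ⇒ CA·BC·AB·CA·CA·BC·AB·CA·CA·BC·AB·CA
    A ↦ CA
    B ↦ BC
    C ↦ AB

A->CA, B->BC, C->AB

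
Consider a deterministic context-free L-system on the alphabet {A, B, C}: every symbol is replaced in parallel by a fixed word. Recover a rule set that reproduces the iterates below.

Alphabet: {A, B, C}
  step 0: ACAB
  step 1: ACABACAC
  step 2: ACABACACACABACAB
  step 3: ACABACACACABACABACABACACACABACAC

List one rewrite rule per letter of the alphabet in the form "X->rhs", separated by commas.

  step 2 ⇒ step 3: ACABACACACABACAB ⇒ ACA·B·ACA·C·ACA·B·ACA·B·ACA·B·ACA·C·ACA·B·ACA·C
    A ↦ ACA
    B ↦ C
    C ↦ B

A->ACA, B->C, C->B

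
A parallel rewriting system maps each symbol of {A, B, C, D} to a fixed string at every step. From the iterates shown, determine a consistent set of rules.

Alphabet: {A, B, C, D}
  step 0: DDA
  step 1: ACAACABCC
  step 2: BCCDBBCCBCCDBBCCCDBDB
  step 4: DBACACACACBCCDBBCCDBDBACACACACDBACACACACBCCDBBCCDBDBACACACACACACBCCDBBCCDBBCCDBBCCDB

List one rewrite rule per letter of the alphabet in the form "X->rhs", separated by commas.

  step 1 ⇒ step 2: ACAACABCC ⇒ BCC·DB·BCC·BCC·DB·BCC·C·DB·DB
    A ↦ BCC
    B ↦ C
    C ↦ DB
  step 0 ⇒ step 1: DDA ⇒ ACA·ACA·BCC
    D ↦ ACA

A->BCC, B->C, C->DB, D->ACA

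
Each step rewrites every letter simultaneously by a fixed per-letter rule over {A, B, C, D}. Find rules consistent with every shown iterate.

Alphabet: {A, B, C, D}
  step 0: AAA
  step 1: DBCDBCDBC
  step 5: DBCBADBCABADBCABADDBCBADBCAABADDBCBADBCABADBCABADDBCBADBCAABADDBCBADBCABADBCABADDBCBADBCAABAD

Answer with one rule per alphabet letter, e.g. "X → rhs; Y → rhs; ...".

A->DBC, B->BA, C->D, D->A

  step 0 ⇒ step 1: AAA ⇒ DBC·DBC·DBC
    A ↦ DBC
    B ↦ BA  (constrained at step 1)
    C ↦ D  (constrained at step 1)
    D ↦ A  (constrained at step 1)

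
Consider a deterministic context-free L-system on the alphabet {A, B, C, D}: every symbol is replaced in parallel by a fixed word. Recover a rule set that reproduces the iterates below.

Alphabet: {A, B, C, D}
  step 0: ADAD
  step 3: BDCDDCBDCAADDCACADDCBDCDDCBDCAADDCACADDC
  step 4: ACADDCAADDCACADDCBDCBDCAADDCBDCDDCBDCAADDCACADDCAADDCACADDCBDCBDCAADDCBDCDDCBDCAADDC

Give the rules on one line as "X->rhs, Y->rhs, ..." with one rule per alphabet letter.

A->BDC, B->AC, C->DDC, D->A

  step 3 ⇒ step 4: BDCDDCBDCAADDCACADDCBDCDDCBDCAADDCACADDC ⇒ AC·A·DDC·A·A·DDC·AC·A·DDC·BDC·BDC·A·A·DDC·BDC·DDC·BDC·A·A·DDC·AC·A·DDC·A·A·DDC·AC·A·DDC·BDC·BDC·A·A·DDC·BDC·DDC·BDC·A·A·DDC
    A ↦ BDC
    B ↦ AC
    C ↦ DDC
    D ↦ A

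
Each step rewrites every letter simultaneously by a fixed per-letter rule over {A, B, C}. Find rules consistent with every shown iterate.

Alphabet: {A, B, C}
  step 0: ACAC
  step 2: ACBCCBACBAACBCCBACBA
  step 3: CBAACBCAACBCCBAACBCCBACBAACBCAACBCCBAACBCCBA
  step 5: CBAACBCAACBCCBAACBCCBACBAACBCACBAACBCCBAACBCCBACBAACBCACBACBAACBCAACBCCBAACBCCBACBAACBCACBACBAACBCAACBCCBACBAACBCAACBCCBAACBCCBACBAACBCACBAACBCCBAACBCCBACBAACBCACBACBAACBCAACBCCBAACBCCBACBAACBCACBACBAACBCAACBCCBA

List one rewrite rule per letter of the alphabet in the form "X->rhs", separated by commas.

A->CBA, B->CBC, C->A

  step 2 ⇒ step 3: ACBCCBACBAACBCCBACBA ⇒ CBA·A·CBC·A·A·CBC·CBA·A·CBC·CBA·CBA·A·CBC·A·A·CBC·CBA·A·CBC·CBA
    A ↦ CBA
    B ↦ CBC
    C ↦ A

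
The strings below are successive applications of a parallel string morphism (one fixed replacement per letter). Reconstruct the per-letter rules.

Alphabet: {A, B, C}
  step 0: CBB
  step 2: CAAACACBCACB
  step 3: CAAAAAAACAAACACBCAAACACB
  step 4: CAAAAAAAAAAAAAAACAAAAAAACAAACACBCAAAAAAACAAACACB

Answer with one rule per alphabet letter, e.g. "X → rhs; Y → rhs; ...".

  step 3 ⇒ step 4: CAAAAAAACAAACACBCAAACACB ⇒ CA·AA·AA·AA·AA·AA·AA·AA·CA·AA·AA·AA·CA·AA·CA·CB·CA·AA·AA·AA·CA·AA·CA·CB
    A ↦ AA
    B ↦ CB
    C ↦ CA

A->AA, B->CB, C->CA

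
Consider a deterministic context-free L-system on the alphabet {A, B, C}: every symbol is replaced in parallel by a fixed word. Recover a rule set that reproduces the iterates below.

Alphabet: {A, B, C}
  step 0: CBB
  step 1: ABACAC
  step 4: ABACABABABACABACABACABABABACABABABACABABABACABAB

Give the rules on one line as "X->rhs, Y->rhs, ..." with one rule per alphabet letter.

  step 0 ⇒ step 1: CBB ⇒ AB·AC·AC
    B ↦ AC
    C ↦ AB
    A ↦ AB  (constrained at step 1)

A->AB, B->AC, C->AB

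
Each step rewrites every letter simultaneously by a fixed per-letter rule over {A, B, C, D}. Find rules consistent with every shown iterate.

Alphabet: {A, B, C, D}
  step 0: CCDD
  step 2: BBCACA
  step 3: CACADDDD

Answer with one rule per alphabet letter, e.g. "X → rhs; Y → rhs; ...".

  step 2 ⇒ step 3: BBCACA ⇒ CA·CA·D·D·D·D
    A ↦ D
    B ↦ CA
    C ↦ D
    D ↦ B  (constrained at step 0)

A->D, B->CA, C->D, D->B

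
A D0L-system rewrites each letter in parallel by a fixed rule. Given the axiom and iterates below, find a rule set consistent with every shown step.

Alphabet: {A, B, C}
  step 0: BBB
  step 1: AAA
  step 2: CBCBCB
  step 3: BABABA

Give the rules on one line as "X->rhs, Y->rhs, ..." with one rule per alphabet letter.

  step 2 ⇒ step 3: CBCBCB ⇒ B·A·B·A·B·A
    B ↦ A
    C ↦ B
  step 1 ⇒ step 2: AAA ⇒ CB·CB·CB
    A ↦ CB

A->CB, B->A, C->B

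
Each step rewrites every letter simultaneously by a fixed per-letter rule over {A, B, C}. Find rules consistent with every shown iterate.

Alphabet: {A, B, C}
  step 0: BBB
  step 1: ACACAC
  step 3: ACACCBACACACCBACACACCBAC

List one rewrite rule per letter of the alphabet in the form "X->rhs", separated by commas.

A->CB, B->AC, C->AC

  step 0 ⇒ step 1: BBB ⇒ AC·AC·AC
    B ↦ AC
    A ↦ CB  (constrained at step 1)
    C ↦ AC  (constrained at step 1)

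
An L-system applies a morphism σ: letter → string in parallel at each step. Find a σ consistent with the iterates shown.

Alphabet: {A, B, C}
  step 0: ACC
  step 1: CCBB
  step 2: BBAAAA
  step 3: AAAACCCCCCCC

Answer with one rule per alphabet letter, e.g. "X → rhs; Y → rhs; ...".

  step 2 ⇒ step 3: BBAAAA ⇒ AA·AA·CC·CC·CC·CC
    A ↦ CC
    B ↦ AA
  step 0 ⇒ step 1: ACC ⇒ CC·B·B
    C ↦ B

A->CC, B->AA, C->B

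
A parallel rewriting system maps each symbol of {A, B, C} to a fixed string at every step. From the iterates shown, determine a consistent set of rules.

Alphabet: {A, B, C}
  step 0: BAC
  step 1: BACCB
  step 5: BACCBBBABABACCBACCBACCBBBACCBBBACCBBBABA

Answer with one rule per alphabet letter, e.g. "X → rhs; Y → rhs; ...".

A->CC, B->BA, C->B

  step 0 ⇒ step 1: BAC ⇒ BA·CC·B
    A ↦ CC
    B ↦ BA
    C ↦ B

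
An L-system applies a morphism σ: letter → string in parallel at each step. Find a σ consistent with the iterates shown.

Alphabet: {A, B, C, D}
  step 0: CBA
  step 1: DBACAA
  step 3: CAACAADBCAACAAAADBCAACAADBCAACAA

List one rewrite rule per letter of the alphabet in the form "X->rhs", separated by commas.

  step 0 ⇒ step 1: CBA ⇒ DB·A·CAA
    A ↦ CAA
    B ↦ A
    C ↦ DB
    D ↦ A  (constrained at step 1)

A->CAA, B->A, C->DB, D->A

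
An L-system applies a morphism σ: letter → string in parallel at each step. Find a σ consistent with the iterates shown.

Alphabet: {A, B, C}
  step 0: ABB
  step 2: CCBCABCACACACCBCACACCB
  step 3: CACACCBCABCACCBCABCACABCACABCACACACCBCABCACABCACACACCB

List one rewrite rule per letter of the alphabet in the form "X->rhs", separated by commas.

  step 2 ⇒ step 3: CCBCABCACACACCBCACACCB ⇒ CA·CA·CCB·CA·BCA·CCB·CA·BCA·CA·BCA·CA·BCA·CA·CA·CCB·CA·BCA·CA·BCA·CA·CA·CCB
    A ↦ BCA
    B ↦ CCB
    C ↦ CA

A->BCA, B->CCB, C->CA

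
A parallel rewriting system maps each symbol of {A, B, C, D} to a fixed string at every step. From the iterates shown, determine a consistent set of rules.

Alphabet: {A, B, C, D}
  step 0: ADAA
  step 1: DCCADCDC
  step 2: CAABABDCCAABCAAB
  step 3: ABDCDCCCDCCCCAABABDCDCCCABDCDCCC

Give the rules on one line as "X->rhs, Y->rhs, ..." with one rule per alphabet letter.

A->DC, B->CC, C->AB, D->CA

  step 2 ⇒ step 3: CAABABDCCAABCAAB ⇒ AB·DC·DC·CC·DC·CC·CA·AB·AB·DC·DC·CC·AB·DC·DC·CC
    A ↦ DC
    B ↦ CC
    C ↦ AB
    D ↦ CA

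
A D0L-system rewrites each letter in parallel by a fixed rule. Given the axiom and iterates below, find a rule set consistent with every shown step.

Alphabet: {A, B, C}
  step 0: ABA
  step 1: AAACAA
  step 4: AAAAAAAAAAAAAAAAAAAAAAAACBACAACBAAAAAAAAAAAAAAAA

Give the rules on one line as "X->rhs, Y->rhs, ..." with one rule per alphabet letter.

A->AA, B->AC, C->CB

  step 0 ⇒ step 1: ABA ⇒ AA·AC·AA
    A ↦ AA
    B ↦ AC
    C ↦ CB  (constrained at step 1)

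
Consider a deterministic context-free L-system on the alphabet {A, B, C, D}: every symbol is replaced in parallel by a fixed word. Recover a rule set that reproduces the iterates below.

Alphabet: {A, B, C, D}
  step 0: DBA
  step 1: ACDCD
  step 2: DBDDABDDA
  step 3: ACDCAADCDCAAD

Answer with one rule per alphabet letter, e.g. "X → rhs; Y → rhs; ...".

  step 2 ⇒ step 3: DBDDABDDA ⇒ A·CDC·A·A·D·CDC·A·A·D
    A ↦ D
    B ↦ CDC
    D ↦ A
  step 1 ⇒ step 2: ACDCD ⇒ D·BDD·A·BDD·A
    C ↦ BDD

A->D, B->CDC, C->BDD, D->A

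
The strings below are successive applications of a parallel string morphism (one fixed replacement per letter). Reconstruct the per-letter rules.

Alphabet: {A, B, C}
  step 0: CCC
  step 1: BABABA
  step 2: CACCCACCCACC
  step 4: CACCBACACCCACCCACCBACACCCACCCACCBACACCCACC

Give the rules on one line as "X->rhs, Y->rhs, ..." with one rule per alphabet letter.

  step 1 ⇒ step 2: BABABA ⇒ CAC·C·CAC·C·CAC·C
    A ↦ C
    B ↦ CAC
  step 0 ⇒ step 1: CCC ⇒ BA·BA·BA
    C ↦ BA

A->C, B->CAC, C->BA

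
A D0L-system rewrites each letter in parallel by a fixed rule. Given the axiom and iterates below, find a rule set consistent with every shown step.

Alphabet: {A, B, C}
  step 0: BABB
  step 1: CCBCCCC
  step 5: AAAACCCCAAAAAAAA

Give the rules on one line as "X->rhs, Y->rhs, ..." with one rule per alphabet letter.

A->B, B->CC, C->A

  step 0 ⇒ step 1: BABB ⇒ CC·B·CC·CC
    A ↦ B
    B ↦ CC
    C ↦ A  (constrained at step 1)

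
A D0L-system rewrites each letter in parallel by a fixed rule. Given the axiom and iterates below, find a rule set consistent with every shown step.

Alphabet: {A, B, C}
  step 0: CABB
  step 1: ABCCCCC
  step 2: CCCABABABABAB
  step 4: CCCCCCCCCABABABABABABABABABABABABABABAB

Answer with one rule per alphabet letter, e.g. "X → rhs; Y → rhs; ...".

  step 1 ⇒ step 2: ABCCCCC ⇒ C·CC·AB·AB·AB·AB·AB
    A ↦ C
    B ↦ CC
    C ↦ AB

A->C, B->CC, C->AB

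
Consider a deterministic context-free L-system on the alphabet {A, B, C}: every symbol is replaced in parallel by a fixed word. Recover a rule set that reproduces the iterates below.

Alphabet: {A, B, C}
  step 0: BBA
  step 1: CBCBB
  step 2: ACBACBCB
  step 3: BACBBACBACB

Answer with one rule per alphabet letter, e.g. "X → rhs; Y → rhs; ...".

  step 2 ⇒ step 3: ACBACBCB ⇒ B·A·CB·B·A·CB·A·CB
    A ↦ B
    B ↦ CB
    C ↦ A

A->B, B->CB, C->A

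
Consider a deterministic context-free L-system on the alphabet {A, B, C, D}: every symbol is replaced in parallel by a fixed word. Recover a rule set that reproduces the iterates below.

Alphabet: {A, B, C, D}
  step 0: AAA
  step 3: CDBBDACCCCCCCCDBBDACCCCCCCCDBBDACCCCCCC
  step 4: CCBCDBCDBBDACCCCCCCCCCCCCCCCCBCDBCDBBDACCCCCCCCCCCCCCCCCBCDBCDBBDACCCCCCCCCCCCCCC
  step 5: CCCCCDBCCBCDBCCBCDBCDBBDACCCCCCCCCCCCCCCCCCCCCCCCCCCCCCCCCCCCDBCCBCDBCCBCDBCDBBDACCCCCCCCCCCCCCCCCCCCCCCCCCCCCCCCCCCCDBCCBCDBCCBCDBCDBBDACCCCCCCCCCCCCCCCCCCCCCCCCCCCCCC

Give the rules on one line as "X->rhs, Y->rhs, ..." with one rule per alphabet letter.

  step 4 ⇒ step 5: CCBCDBCDBBDACCCCCCCCCCCCCCCCCBCDBCDBBDACCCCCCCCCCCCCCCCCBCDBCDBBDACCCCCCCCCCCCCCC ⇒ CC·CC·CDB·CC·B·CDB·CC·B·CDB·CDB·B·DAC·CC·CC·CC·CC·CC·CC·CC·CC·CC·CC·CC·CC·CC·CC·CC·CC·CC·CDB·CC·B·CDB·CC·B·CDB·CDB·B·DAC·CC·CC·CC·CC·CC·CC·CC·CC·CC·CC·CC·CC·CC·CC·CC·CC·CC·CDB·CC·B·CDB·CC·B·CDB·CDB·B·DAC·CC·CC·CC·CC·CC·CC·CC·CC·CC·CC·CC·CC·CC·CC·CC
    A ↦ DAC
    B ↦ CDB
    C ↦ CC
    D ↦ B

A->DAC, B->CDB, C->CC, D->B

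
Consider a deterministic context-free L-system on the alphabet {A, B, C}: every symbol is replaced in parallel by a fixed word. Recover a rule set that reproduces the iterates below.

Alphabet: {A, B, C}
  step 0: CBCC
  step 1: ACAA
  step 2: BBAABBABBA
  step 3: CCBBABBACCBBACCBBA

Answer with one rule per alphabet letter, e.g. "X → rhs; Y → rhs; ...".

A->BBA, B->C, C->A

  step 2 ⇒ step 3: BBAABBABBA ⇒ C·C·BBA·BBA·C·C·BBA·C·C·BBA
    A ↦ BBA
    B ↦ C
  step 0 ⇒ step 1: CBCC ⇒ A·C·A·A
    C ↦ A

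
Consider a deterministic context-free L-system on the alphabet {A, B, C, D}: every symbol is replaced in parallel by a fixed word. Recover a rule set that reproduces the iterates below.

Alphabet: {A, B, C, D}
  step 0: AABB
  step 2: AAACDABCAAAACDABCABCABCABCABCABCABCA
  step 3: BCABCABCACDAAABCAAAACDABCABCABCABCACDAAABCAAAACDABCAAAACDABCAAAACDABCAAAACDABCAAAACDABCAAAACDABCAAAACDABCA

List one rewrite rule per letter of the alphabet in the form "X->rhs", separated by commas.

A->BCA, B->AAA, C->CDA, D->AA

  step 2 ⇒ step 3: AAACDABCAAAACDABCABCABCABCABCABCABCA ⇒ BCA·BCA·BCA·CDA·AA·BCA·AAA·CDA·BCA·BCA·BCA·BCA·CDA·AA·BCA·AAA·CDA·BCA·AAA·CDA·BCA·AAA·CDA·BCA·AAA·CDA·BCA·AAA·CDA·BCA·AAA·CDA·BCA·AAA·CDA·BCA
    A ↦ BCA
    B ↦ AAA
    C ↦ CDA
    D ↦ AA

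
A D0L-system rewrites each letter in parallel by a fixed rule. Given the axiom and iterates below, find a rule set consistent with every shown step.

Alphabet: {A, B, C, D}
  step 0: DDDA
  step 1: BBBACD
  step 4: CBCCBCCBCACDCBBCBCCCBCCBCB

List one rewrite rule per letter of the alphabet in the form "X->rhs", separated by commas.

A->ACD, B->C, C->CB, D->B

  step 0 ⇒ step 1: DDDA ⇒ B·B·B·ACD
    A ↦ ACD
    D ↦ B
    B ↦ C  (constrained at step 1)
    C ↦ CB  (constrained at step 1)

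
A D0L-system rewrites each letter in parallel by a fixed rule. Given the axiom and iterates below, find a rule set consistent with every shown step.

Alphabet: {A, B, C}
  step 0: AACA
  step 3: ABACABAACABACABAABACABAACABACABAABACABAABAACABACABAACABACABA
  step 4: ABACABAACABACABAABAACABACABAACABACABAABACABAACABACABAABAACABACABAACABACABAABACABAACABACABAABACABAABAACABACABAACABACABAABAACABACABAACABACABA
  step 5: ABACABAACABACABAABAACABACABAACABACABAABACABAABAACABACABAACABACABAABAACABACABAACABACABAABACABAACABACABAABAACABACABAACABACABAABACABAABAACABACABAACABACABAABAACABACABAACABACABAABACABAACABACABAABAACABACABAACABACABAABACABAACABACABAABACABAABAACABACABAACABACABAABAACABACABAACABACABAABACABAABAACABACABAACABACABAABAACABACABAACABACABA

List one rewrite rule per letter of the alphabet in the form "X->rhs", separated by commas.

  step 4 ⇒ step 5: ABACABAACABACABAABAACABACABAACABACABAABACABAACABACABAABAACABACABAACABACABAABACABAACABACABAABACABAABAACABACABAACABACABAABAACABACABAACABACABA ⇒ ABA·C·ABA·AC·ABA·C·ABA·ABA·AC·ABA·C·ABA·AC·ABA·C·ABA·ABA·C·ABA·ABA·AC·ABA·C·ABA·AC·ABA·C·ABA·ABA·AC·ABA·C·ABA·AC·ABA·C·ABA·ABA·C·ABA·AC·ABA·C·ABA·ABA·AC·ABA·C·ABA·AC·ABA·C·ABA·ABA·C·ABA·ABA·AC·ABA·C·ABA·AC·ABA·C·ABA·ABA·AC·ABA·C·ABA·AC·ABA·C·ABA·ABA·C·ABA·AC·ABA·C·ABA·ABA·AC·ABA·C·ABA·AC·ABA·C·ABA·ABA·C·ABA·AC·ABA·C·ABA·ABA·C·ABA·ABA·AC·ABA·C·ABA·AC·ABA·C·ABA·ABA·AC·ABA·C·ABA·AC·ABA·C·ABA·ABA·C·ABA·ABA·AC·ABA·C·ABA·AC·ABA·C·ABA·ABA·AC·ABA·C·ABA·AC·ABA·C·ABA
    A ↦ ABA
    B ↦ C
    C ↦ AC

A->ABA, B->C, C->AC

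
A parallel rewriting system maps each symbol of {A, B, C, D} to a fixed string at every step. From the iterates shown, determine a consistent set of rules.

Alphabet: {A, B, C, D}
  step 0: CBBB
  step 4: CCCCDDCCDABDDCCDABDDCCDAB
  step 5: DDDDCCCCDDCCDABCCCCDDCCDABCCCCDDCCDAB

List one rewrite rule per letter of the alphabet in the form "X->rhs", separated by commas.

  step 4 ⇒ step 5: CCCCDDCCDABDDCCDABDDCCDAB ⇒ D·D·D·D·CC·CC·D·D·CC·D·AB·CC·CC·D·D·CC·D·AB·CC·CC·D·D·CC·D·AB
    A ↦ D
    B ↦ AB
    C ↦ D
    D ↦ CC

A->D, B->AB, C->D, D->CC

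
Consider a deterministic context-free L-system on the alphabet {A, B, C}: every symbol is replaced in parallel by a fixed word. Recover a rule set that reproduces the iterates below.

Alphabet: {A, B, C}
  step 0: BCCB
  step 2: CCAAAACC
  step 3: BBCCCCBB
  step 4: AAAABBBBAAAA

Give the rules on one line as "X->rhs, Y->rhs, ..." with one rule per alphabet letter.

A->C, B->AA, C->B

  step 3 ⇒ step 4: BBCCCCBB ⇒ AA·AA·B·B·B·B·AA·AA
    B ↦ AA
    C ↦ B
  step 2 ⇒ step 3: CCAAAACC ⇒ B·B·C·C·C·C·B·B
    A ↦ C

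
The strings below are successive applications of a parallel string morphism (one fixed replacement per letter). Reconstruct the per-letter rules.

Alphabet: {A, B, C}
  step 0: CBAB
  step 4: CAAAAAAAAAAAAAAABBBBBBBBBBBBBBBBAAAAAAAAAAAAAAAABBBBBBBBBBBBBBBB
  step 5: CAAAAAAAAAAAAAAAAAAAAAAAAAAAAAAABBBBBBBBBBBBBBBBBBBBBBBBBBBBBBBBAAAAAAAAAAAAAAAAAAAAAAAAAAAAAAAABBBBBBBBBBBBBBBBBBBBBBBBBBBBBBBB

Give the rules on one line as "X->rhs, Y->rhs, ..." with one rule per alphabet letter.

  step 4 ⇒ step 5: CAAAAAAAAAAAAAAABBBBBBBBBBBBBBBBAAAAAAAAAAAAAAAABBBBBBBBBBBBBBBB ⇒ CA·AA·AA·AA·AA·AA·AA·AA·AA·AA·AA·AA·AA·AA·AA·AA·BB·BB·BB·BB·BB·BB·BB·BB·BB·BB·BB·BB·BB·BB·BB·BB·AA·AA·AA·AA·AA·AA·AA·AA·AA·AA·AA·AA·AA·AA·AA·AA·BB·BB·BB·BB·BB·BB·BB·BB·BB·BB·BB·BB·BB·BB·BB·BB
    A ↦ AA
    B ↦ BB
    C ↦ CA

A->AA, B->BB, C->CA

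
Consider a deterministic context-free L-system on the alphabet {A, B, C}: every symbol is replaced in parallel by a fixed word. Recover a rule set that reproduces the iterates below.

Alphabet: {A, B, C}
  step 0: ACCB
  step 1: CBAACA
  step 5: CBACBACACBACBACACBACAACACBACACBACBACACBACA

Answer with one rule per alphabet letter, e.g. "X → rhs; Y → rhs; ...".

  step 0 ⇒ step 1: ACCB ⇒ CB·A·A·CA
    A ↦ CB
    B ↦ CA
    C ↦ A

A->CB, B->CA, C->A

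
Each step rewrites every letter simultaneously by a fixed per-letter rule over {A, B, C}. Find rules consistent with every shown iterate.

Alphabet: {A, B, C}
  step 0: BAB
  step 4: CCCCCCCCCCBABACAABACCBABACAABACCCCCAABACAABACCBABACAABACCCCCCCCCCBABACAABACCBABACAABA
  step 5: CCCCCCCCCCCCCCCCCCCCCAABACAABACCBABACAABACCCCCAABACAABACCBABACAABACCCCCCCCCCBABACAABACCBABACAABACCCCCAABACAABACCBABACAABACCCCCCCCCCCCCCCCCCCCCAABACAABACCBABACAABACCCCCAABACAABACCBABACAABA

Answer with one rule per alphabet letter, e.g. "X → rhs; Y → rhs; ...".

  step 4 ⇒ step 5: CCCCCCCCCCBABACAABACCBABACAABACCCCCAABACAABACCBABACAABACCCCCCCCCCBABACAABACCBABACAABA ⇒ CC·CC·CC·CC·CC·CC·CC·CC·CC·CC·CAA·BA·CAA·BA·CC·BA·BA·CAA·BA·CC·CC·CAA·BA·CAA·BA·CC·BA·BA·CAA·BA·CC·CC·CC·CC·CC·BA·BA·CAA·BA·CC·BA·BA·CAA·BA·CC·CC·CAA·BA·CAA·BA·CC·BA·BA·CAA·BA·CC·CC·CC·CC·CC·CC·CC·CC·CC·CC·CAA·BA·CAA·BA·CC·BA·BA·CAA·BA·CC·CC·CAA·BA·CAA·BA·CC·BA·BA·CAA·BA
    A ↦ BA
    B ↦ CAA
    C ↦ CC

A->BA, B->CAA, C->CC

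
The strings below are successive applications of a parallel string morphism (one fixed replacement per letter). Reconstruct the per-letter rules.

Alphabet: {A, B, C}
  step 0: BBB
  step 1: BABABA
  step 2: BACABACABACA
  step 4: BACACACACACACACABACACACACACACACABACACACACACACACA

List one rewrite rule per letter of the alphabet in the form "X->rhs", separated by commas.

  step 1 ⇒ step 2: BABABA ⇒ BA·CA·BA·CA·BA·CA
    A ↦ CA
    B ↦ BA
    C ↦ CA  (constrained at step 2)

A->CA, B->BA, C->CA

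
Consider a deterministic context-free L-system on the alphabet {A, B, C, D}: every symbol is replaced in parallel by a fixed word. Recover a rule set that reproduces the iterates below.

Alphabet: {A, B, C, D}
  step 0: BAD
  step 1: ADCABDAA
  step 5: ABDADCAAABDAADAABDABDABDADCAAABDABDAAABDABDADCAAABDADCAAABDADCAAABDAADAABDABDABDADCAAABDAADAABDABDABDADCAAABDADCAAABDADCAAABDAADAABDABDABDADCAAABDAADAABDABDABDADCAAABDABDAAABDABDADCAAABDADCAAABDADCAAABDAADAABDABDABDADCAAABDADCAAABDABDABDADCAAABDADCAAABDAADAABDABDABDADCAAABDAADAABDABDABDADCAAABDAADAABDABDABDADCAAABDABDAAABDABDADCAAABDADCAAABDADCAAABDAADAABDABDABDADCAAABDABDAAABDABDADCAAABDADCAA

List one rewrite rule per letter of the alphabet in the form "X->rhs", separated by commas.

A->ABD, B->ADC, C->DA, D->AA

  step 0 ⇒ step 1: BAD ⇒ ADC·ABD·AA
    A ↦ ABD
    B ↦ ADC
    D ↦ AA
    C ↦ DA  (constrained at step 1)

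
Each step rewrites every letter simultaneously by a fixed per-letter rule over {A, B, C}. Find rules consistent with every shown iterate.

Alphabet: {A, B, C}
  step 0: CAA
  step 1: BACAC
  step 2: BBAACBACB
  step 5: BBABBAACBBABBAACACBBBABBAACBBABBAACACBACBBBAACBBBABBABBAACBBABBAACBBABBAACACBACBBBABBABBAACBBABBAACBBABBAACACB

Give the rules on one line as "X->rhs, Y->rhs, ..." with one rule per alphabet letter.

  step 1 ⇒ step 2: BACAC ⇒ BBA·AC·B·AC·B
    A ↦ AC
    B ↦ BBA
    C ↦ B

A->AC, B->BBA, C->B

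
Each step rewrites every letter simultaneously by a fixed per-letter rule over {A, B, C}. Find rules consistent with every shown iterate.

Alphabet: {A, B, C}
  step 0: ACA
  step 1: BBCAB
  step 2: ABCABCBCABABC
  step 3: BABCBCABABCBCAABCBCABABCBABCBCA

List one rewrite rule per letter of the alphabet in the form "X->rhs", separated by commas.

  step 2 ⇒ step 3: ABCABCBCABABC ⇒ B·ABC·BCA·B·ABC·BCA·ABC·BCA·B·ABC·B·ABC·BCA
    A ↦ B
    B ↦ ABC
    C ↦ BCA

A->B, B->ABC, C->BCA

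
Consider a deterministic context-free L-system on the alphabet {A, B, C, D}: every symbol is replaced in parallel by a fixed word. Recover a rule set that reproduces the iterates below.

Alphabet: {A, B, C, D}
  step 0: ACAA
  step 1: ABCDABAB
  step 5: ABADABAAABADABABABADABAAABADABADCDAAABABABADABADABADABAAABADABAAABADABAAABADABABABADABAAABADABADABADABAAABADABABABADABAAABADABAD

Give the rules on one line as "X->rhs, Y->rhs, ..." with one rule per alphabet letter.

A->AB, B->AD, C->CD, D->AA

  step 0 ⇒ step 1: ACAA ⇒ AB·CD·AB·AB
    A ↦ AB
    C ↦ CD
    B ↦ AD  (constrained at step 1)
    D ↦ AA  (constrained at step 1)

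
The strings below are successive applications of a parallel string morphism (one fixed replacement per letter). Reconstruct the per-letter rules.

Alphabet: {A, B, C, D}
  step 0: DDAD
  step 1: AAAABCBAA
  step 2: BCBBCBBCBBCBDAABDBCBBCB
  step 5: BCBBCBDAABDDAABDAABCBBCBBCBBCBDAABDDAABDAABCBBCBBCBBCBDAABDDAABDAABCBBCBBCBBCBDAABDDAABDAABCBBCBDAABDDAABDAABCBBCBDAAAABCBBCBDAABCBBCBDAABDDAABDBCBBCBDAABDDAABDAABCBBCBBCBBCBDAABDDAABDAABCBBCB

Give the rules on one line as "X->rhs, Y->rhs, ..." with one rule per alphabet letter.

  step 1 ⇒ step 2: AAAABCBAA ⇒ BCB·BCB·BCB·BCB·D·AAB·D·BCB·BCB
    A ↦ BCB
    B ↦ D
    C ↦ AAB
  step 0 ⇒ step 1: DDAD ⇒ AA·AA·BCB·AA
    D ↦ AA

A->BCB, B->D, C->AAB, D->AA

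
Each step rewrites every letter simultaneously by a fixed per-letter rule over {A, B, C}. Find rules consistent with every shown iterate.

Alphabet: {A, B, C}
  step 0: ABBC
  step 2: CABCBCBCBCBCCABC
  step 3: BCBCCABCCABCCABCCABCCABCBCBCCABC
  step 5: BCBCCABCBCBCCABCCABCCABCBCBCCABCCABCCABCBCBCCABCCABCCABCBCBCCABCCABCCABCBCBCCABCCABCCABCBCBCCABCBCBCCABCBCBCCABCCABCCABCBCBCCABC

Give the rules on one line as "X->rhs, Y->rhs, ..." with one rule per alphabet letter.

  step 2 ⇒ step 3: CABCBCBCBCBCCABC ⇒ BC·BC·CA·BC·CA·BC·CA·BC·CA·BC·CA·BC·BC·BC·CA·BC
    A ↦ BC
    B ↦ CA
    C ↦ BC

A->BC, B->CA, C->BC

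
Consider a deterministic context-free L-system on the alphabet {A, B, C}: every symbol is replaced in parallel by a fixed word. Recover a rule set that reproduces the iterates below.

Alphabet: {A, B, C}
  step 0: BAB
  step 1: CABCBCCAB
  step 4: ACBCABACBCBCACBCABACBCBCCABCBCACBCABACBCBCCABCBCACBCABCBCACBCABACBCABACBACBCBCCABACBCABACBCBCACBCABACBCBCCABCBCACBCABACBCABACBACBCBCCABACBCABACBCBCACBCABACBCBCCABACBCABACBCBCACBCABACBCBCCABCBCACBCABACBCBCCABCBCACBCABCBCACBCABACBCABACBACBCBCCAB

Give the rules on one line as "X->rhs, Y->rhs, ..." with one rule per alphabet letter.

A->CBC, B->CAB, C->ACB

  step 0 ⇒ step 1: BAB ⇒ CAB·CBC·CAB
    A ↦ CBC
    B ↦ CAB
    C ↦ ACB  (constrained at step 1)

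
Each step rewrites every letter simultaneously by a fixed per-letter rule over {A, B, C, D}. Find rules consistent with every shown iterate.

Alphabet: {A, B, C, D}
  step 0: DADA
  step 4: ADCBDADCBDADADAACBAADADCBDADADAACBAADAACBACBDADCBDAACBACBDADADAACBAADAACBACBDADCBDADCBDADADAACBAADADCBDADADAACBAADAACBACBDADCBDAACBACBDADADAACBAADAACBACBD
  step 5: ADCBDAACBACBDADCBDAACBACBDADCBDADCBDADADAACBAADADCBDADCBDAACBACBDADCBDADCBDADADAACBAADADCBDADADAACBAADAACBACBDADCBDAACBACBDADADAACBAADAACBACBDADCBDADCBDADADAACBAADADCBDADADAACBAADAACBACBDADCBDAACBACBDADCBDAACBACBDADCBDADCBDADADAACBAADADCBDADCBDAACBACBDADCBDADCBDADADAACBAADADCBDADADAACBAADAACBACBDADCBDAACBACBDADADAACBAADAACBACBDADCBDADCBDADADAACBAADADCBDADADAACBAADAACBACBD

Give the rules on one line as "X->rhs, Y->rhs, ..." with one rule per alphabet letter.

A->AD, B->CBA, C->AA, D->CBD

  step 4 ⇒ step 5: ADCBDADCBDADADAACBAADADCBDADADAACBAADAACBACBDADCBDAACBACBDADADAACBAADAACBACBDADCBDADCBDADADAACBAADADCBDADADAACBAADAACBACBDADCBDAACBACBDADADAACBAADAACBACBD ⇒ AD·CBD·AA·CBA·CBD·AD·CBD·AA·CBA·CBD·AD·CBD·AD·CBD·AD·AD·AA·CBA·AD·AD·CBD·AD·CBD·AA·CBA·CBD·AD·CBD·AD·CBD·AD·AD·AA·CBA·AD·AD·CBD·AD·AD·AA·CBA·AD·AA·CBA·CBD·AD·CBD·AA·CBA·CBD·AD·AD·AA·CBA·AD·AA·CBA·CBD·AD·CBD·AD·CBD·AD·AD·AA·CBA·AD·AD·CBD·AD·AD·AA·CBA·AD·AA·CBA·CBD·AD·CBD·AA·CBA·CBD·AD·CBD·AA·CBA·CBD·AD·CBD·AD·CBD·AD·AD·AA·CBA·AD·AD·CBD·AD·CBD·AA·CBA·CBD·AD·CBD·AD·CBD·AD·AD·AA·CBA·AD·AD·CBD·AD·AD·AA·CBA·AD·AA·CBA·CBD·AD·CBD·AA·CBA·CBD·AD·AD·AA·CBA·AD·AA·CBA·CBD·AD·CBD·AD·CBD·AD·AD·AA·CBA·AD·AD·CBD·AD·AD·AA·CBA·AD·AA·CBA·CBD
    A ↦ AD
    B ↦ CBA
    C ↦ AA
    D ↦ CBD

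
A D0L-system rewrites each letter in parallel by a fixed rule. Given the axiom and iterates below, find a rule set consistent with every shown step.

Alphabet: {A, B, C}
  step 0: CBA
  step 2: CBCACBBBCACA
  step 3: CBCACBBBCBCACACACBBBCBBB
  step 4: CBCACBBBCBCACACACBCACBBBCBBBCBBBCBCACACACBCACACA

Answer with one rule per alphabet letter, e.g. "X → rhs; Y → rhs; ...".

  step 3 ⇒ step 4: CBCACBBBCBCACACACBBBCBBB ⇒ CB·CA·CB·BB·CB·CA·CA·CA·CB·CA·CB·BB·CB·BB·CB·BB·CB·CA·CA·CA·CB·CA·CA·CA
    A ↦ BB
    B ↦ CA
    C ↦ CB

A->BB, B->CA, C->CB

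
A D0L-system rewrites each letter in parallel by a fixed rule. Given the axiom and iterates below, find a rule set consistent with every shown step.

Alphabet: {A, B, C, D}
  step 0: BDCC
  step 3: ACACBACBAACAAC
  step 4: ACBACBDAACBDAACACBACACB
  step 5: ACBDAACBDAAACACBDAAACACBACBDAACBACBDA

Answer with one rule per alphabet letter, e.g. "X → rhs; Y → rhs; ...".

  step 4 ⇒ step 5: ACBACBDAACBDAACACBACACB ⇒ AC·B·DA·AC·B·DA·A·AC·AC·B·DA·A·AC·AC·B·AC·B·DA·AC·B·AC·B·DA
    A ↦ AC
    B ↦ DA
    C ↦ B
    D ↦ A

A->AC, B->DA, C->B, D->A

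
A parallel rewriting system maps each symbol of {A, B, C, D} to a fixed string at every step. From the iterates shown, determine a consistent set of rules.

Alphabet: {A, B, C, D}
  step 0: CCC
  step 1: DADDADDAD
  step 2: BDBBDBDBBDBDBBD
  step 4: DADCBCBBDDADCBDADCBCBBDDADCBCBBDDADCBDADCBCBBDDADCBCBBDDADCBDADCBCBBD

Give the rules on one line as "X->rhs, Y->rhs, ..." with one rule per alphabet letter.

A->B, B->CB, C->DAD, D->BD

  step 1 ⇒ step 2: DADDADDAD ⇒ BD·B·BD·BD·B·BD·BD·B·BD
    A ↦ B
    D ↦ BD
    B ↦ CB  (constrained at step 2)
  step 0 ⇒ step 1: CCC ⇒ DAD·DAD·DAD
    C ↦ DAD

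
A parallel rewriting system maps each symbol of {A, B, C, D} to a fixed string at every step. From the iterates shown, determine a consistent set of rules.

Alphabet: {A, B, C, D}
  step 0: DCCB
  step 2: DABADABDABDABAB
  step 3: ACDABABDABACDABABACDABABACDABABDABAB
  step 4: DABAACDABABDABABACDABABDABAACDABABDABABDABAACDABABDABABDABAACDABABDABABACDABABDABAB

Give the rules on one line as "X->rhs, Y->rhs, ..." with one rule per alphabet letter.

A->DAB, B->AB, C->A, D->AC

  step 3 ⇒ step 4: ACDABABDABACDABABACDABABACDABABDABAB ⇒ DAB·A·AC·DAB·AB·DAB·AB·AC·DAB·AB·DAB·A·AC·DAB·AB·DAB·AB·DAB·A·AC·DAB·AB·DAB·AB·DAB·A·AC·DAB·AB·DAB·AB·AC·DAB·AB·DAB·AB
    A ↦ DAB
    B ↦ AB
    C ↦ A
    D ↦ AC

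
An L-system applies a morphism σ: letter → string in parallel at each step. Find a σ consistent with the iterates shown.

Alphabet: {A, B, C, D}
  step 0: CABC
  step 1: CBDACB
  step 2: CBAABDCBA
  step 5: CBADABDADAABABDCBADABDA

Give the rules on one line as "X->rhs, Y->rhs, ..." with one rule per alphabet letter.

  step 1 ⇒ step 2: CBDACB ⇒ CB·A·AB·D·CB·A
    A ↦ D
    B ↦ A
    C ↦ CB
    D ↦ AB

A->D, B->A, C->CB, D->AB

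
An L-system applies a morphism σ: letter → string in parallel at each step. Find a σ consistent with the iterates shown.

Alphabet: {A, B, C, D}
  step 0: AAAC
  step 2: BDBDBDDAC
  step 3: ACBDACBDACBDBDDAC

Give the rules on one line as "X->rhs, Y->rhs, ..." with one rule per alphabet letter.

A->D, B->AC, C->AC, D->BD

  step 2 ⇒ step 3: BDBDBDDAC ⇒ AC·BD·AC·BD·AC·BD·BD·D·AC
    A ↦ D
    B ↦ AC
    C ↦ AC
    D ↦ BD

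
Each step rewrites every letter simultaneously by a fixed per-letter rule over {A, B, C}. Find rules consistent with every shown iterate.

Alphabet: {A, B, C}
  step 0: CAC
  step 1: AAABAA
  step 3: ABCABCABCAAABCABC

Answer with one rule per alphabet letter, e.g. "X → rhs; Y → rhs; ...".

  step 0 ⇒ step 1: CAC ⇒ AA·AB·AA
    A ↦ AB
    C ↦ AA
    B ↦ C  (constrained at step 1)

A->AB, B->C, C->AA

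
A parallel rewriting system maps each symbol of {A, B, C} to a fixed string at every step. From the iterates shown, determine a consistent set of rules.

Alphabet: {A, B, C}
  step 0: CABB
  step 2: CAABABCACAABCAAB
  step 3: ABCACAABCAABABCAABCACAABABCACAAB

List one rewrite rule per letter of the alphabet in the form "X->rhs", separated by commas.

  step 2 ⇒ step 3: CAABABCACAABCAAB ⇒ AB·CA·CA·AB·CA·AB·AB·CA·AB·CA·CA·AB·AB·CA·CA·AB
    A ↦ CA
    B ↦ AB
    C ↦ AB

A->CA, B->AB, C->AB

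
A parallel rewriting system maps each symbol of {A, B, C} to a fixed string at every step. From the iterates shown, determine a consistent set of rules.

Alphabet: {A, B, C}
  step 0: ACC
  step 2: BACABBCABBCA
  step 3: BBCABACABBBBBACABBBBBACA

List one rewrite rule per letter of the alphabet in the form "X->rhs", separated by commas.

  step 2 ⇒ step 3: BACABBCABBCA ⇒ BB·CA·BA·CA·BB·BB·BA·CA·BB·BB·BA·CA
    A ↦ CA
    B ↦ BB
    C ↦ BA

A->CA, B->BB, C->BA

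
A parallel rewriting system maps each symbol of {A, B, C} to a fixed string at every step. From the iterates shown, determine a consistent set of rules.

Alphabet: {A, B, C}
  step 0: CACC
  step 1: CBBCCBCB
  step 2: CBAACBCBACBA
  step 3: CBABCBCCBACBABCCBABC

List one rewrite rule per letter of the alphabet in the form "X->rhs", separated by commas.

A->BC, B->A, C->CB

  step 2 ⇒ step 3: CBAACBCBACBA ⇒ CB·A·BC·BC·CB·A·CB·A·BC·CB·A·BC
    A ↦ BC
    B ↦ A
    C ↦ CB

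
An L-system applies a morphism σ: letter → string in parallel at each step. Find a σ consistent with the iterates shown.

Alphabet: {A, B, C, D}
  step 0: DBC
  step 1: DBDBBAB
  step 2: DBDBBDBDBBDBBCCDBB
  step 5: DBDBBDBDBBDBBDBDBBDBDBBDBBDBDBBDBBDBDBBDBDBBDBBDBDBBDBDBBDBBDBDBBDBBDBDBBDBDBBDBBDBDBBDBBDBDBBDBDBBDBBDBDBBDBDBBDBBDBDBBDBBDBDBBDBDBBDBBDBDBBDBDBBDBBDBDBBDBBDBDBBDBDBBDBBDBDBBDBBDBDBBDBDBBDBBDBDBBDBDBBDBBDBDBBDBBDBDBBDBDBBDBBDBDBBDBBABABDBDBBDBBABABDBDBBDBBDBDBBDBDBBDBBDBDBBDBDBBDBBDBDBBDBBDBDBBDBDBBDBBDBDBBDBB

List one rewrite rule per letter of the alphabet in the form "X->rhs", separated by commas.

  step 1 ⇒ step 2: DBDBBAB ⇒ DB·DBB·DB·DBB·DBB·CC·DBB
    A ↦ CC
    B ↦ DBB
    D ↦ DB
  step 0 ⇒ step 1: DBC ⇒ DB·DBB·AB
    C ↦ AB

A->CC, B->DBB, C->AB, D->DB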